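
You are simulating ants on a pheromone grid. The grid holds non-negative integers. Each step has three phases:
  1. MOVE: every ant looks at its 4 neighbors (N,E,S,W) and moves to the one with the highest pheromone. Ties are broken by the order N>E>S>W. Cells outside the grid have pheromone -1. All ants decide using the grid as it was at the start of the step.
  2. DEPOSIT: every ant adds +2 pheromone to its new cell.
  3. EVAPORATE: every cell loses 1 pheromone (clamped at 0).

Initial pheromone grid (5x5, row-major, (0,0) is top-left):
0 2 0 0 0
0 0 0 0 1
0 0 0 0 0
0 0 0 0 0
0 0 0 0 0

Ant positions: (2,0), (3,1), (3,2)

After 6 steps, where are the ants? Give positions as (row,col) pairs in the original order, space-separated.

Step 1: ant0:(2,0)->N->(1,0) | ant1:(3,1)->N->(2,1) | ant2:(3,2)->N->(2,2)
  grid max=1 at (0,1)
Step 2: ant0:(1,0)->N->(0,0) | ant1:(2,1)->E->(2,2) | ant2:(2,2)->W->(2,1)
  grid max=2 at (2,1)
Step 3: ant0:(0,0)->E->(0,1) | ant1:(2,2)->W->(2,1) | ant2:(2,1)->E->(2,2)
  grid max=3 at (2,1)
Step 4: ant0:(0,1)->E->(0,2) | ant1:(2,1)->E->(2,2) | ant2:(2,2)->W->(2,1)
  grid max=4 at (2,1)
Step 5: ant0:(0,2)->E->(0,3) | ant1:(2,2)->W->(2,1) | ant2:(2,1)->E->(2,2)
  grid max=5 at (2,1)
Step 6: ant0:(0,3)->E->(0,4) | ant1:(2,1)->E->(2,2) | ant2:(2,2)->W->(2,1)
  grid max=6 at (2,1)

(0,4) (2,2) (2,1)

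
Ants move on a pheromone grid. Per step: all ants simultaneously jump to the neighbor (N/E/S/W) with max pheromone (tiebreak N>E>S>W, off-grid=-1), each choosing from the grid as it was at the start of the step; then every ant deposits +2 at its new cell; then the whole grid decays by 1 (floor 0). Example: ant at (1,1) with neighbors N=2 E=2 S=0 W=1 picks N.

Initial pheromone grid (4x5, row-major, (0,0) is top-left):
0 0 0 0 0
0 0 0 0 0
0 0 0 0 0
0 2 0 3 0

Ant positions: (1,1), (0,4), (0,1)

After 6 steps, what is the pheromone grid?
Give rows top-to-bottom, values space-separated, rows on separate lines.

After step 1: ants at (0,1),(1,4),(0,2)
  0 1 1 0 0
  0 0 0 0 1
  0 0 0 0 0
  0 1 0 2 0
After step 2: ants at (0,2),(0,4),(0,1)
  0 2 2 0 1
  0 0 0 0 0
  0 0 0 0 0
  0 0 0 1 0
After step 3: ants at (0,1),(1,4),(0,2)
  0 3 3 0 0
  0 0 0 0 1
  0 0 0 0 0
  0 0 0 0 0
After step 4: ants at (0,2),(0,4),(0,1)
  0 4 4 0 1
  0 0 0 0 0
  0 0 0 0 0
  0 0 0 0 0
After step 5: ants at (0,1),(1,4),(0,2)
  0 5 5 0 0
  0 0 0 0 1
  0 0 0 0 0
  0 0 0 0 0
After step 6: ants at (0,2),(0,4),(0,1)
  0 6 6 0 1
  0 0 0 0 0
  0 0 0 0 0
  0 0 0 0 0

0 6 6 0 1
0 0 0 0 0
0 0 0 0 0
0 0 0 0 0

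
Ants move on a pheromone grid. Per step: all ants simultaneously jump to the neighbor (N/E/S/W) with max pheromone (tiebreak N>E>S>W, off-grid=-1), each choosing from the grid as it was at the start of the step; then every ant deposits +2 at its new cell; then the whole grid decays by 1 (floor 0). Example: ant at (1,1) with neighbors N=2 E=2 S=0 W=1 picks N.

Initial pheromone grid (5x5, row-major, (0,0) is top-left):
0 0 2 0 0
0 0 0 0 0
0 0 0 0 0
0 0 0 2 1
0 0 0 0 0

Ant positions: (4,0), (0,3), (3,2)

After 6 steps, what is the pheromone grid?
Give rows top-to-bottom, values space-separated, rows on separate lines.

After step 1: ants at (3,0),(0,2),(3,3)
  0 0 3 0 0
  0 0 0 0 0
  0 0 0 0 0
  1 0 0 3 0
  0 0 0 0 0
After step 2: ants at (2,0),(0,3),(2,3)
  0 0 2 1 0
  0 0 0 0 0
  1 0 0 1 0
  0 0 0 2 0
  0 0 0 0 0
After step 3: ants at (1,0),(0,2),(3,3)
  0 0 3 0 0
  1 0 0 0 0
  0 0 0 0 0
  0 0 0 3 0
  0 0 0 0 0
After step 4: ants at (0,0),(0,3),(2,3)
  1 0 2 1 0
  0 0 0 0 0
  0 0 0 1 0
  0 0 0 2 0
  0 0 0 0 0
After step 5: ants at (0,1),(0,2),(3,3)
  0 1 3 0 0
  0 0 0 0 0
  0 0 0 0 0
  0 0 0 3 0
  0 0 0 0 0
After step 6: ants at (0,2),(0,1),(2,3)
  0 2 4 0 0
  0 0 0 0 0
  0 0 0 1 0
  0 0 0 2 0
  0 0 0 0 0

0 2 4 0 0
0 0 0 0 0
0 0 0 1 0
0 0 0 2 0
0 0 0 0 0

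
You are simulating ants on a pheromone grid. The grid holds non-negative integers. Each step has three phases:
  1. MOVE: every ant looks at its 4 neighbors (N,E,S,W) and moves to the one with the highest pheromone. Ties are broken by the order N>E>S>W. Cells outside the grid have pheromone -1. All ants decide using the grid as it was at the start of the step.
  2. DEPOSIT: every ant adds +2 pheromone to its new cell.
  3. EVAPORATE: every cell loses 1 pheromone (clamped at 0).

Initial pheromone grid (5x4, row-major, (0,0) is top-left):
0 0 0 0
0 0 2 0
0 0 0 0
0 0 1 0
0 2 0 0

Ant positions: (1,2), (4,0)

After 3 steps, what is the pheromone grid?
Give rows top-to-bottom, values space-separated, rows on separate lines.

After step 1: ants at (0,2),(4,1)
  0 0 1 0
  0 0 1 0
  0 0 0 0
  0 0 0 0
  0 3 0 0
After step 2: ants at (1,2),(3,1)
  0 0 0 0
  0 0 2 0
  0 0 0 0
  0 1 0 0
  0 2 0 0
After step 3: ants at (0,2),(4,1)
  0 0 1 0
  0 0 1 0
  0 0 0 0
  0 0 0 0
  0 3 0 0

0 0 1 0
0 0 1 0
0 0 0 0
0 0 0 0
0 3 0 0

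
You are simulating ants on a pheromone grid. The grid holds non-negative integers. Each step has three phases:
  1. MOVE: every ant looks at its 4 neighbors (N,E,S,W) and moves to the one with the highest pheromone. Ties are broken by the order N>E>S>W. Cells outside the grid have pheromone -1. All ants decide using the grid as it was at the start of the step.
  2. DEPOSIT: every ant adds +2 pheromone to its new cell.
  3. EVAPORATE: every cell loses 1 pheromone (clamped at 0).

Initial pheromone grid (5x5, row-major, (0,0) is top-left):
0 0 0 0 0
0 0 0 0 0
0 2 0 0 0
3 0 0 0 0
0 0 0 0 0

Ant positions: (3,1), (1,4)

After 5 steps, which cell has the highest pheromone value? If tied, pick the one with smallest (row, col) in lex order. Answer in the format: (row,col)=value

Answer: (3,0)=4

Derivation:
Step 1: ant0:(3,1)->W->(3,0) | ant1:(1,4)->N->(0,4)
  grid max=4 at (3,0)
Step 2: ant0:(3,0)->N->(2,0) | ant1:(0,4)->S->(1,4)
  grid max=3 at (3,0)
Step 3: ant0:(2,0)->S->(3,0) | ant1:(1,4)->N->(0,4)
  grid max=4 at (3,0)
Step 4: ant0:(3,0)->N->(2,0) | ant1:(0,4)->S->(1,4)
  grid max=3 at (3,0)
Step 5: ant0:(2,0)->S->(3,0) | ant1:(1,4)->N->(0,4)
  grid max=4 at (3,0)
Final grid:
  0 0 0 0 1
  0 0 0 0 0
  0 0 0 0 0
  4 0 0 0 0
  0 0 0 0 0
Max pheromone 4 at (3,0)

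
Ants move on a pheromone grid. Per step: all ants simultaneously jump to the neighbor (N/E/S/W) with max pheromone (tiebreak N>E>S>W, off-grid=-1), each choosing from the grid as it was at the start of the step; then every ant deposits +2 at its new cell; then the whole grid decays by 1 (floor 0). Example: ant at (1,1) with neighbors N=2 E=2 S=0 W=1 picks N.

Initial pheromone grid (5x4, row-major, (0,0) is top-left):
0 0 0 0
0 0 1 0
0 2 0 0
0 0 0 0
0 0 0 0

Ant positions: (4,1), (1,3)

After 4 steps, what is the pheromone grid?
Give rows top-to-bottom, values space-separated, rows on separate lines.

After step 1: ants at (3,1),(1,2)
  0 0 0 0
  0 0 2 0
  0 1 0 0
  0 1 0 0
  0 0 0 0
After step 2: ants at (2,1),(0,2)
  0 0 1 0
  0 0 1 0
  0 2 0 0
  0 0 0 0
  0 0 0 0
After step 3: ants at (1,1),(1,2)
  0 0 0 0
  0 1 2 0
  0 1 0 0
  0 0 0 0
  0 0 0 0
After step 4: ants at (1,2),(1,1)
  0 0 0 0
  0 2 3 0
  0 0 0 0
  0 0 0 0
  0 0 0 0

0 0 0 0
0 2 3 0
0 0 0 0
0 0 0 0
0 0 0 0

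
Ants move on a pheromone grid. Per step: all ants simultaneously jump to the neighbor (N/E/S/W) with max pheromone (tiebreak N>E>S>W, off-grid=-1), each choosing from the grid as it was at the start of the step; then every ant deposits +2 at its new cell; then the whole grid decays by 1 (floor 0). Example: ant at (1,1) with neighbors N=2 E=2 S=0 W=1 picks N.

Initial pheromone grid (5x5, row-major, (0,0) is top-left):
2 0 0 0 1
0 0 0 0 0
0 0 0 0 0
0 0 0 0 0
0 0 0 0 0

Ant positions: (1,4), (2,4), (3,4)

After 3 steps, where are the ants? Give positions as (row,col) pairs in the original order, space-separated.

Step 1: ant0:(1,4)->N->(0,4) | ant1:(2,4)->N->(1,4) | ant2:(3,4)->N->(2,4)
  grid max=2 at (0,4)
Step 2: ant0:(0,4)->S->(1,4) | ant1:(1,4)->N->(0,4) | ant2:(2,4)->N->(1,4)
  grid max=4 at (1,4)
Step 3: ant0:(1,4)->N->(0,4) | ant1:(0,4)->S->(1,4) | ant2:(1,4)->N->(0,4)
  grid max=6 at (0,4)

(0,4) (1,4) (0,4)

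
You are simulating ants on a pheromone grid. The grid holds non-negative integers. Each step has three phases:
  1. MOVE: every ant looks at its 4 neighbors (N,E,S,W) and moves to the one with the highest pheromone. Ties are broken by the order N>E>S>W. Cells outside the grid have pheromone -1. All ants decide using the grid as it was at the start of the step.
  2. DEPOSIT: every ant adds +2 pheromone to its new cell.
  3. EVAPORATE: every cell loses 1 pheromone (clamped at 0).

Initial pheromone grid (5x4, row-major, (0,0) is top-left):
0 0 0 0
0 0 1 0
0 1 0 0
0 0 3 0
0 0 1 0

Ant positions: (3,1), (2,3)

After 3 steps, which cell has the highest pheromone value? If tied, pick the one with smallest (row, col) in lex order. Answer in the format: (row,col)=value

Answer: (3,2)=4

Derivation:
Step 1: ant0:(3,1)->E->(3,2) | ant1:(2,3)->N->(1,3)
  grid max=4 at (3,2)
Step 2: ant0:(3,2)->N->(2,2) | ant1:(1,3)->N->(0,3)
  grid max=3 at (3,2)
Step 3: ant0:(2,2)->S->(3,2) | ant1:(0,3)->S->(1,3)
  grid max=4 at (3,2)
Final grid:
  0 0 0 0
  0 0 0 1
  0 0 0 0
  0 0 4 0
  0 0 0 0
Max pheromone 4 at (3,2)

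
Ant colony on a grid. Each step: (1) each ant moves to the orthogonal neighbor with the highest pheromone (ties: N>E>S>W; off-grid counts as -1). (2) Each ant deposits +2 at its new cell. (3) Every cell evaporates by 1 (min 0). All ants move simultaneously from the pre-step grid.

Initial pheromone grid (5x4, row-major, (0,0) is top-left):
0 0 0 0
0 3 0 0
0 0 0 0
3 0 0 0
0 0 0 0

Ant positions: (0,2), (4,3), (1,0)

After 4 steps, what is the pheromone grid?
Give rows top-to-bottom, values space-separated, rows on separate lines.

After step 1: ants at (0,3),(3,3),(1,1)
  0 0 0 1
  0 4 0 0
  0 0 0 0
  2 0 0 1
  0 0 0 0
After step 2: ants at (1,3),(2,3),(0,1)
  0 1 0 0
  0 3 0 1
  0 0 0 1
  1 0 0 0
  0 0 0 0
After step 3: ants at (2,3),(1,3),(1,1)
  0 0 0 0
  0 4 0 2
  0 0 0 2
  0 0 0 0
  0 0 0 0
After step 4: ants at (1,3),(2,3),(0,1)
  0 1 0 0
  0 3 0 3
  0 0 0 3
  0 0 0 0
  0 0 0 0

0 1 0 0
0 3 0 3
0 0 0 3
0 0 0 0
0 0 0 0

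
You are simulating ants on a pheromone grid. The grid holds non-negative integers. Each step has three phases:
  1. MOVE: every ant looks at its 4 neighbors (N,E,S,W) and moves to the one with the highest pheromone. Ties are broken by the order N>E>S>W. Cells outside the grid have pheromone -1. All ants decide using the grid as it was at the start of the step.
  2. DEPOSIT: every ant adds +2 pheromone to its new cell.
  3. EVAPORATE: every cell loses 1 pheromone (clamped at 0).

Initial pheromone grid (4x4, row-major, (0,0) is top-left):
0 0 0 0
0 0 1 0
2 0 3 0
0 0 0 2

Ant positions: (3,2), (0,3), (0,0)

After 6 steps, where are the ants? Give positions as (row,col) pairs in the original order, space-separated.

Step 1: ant0:(3,2)->N->(2,2) | ant1:(0,3)->S->(1,3) | ant2:(0,0)->E->(0,1)
  grid max=4 at (2,2)
Step 2: ant0:(2,2)->N->(1,2) | ant1:(1,3)->N->(0,3) | ant2:(0,1)->E->(0,2)
  grid max=3 at (2,2)
Step 3: ant0:(1,2)->S->(2,2) | ant1:(0,3)->W->(0,2) | ant2:(0,2)->E->(0,3)
  grid max=4 at (2,2)
Step 4: ant0:(2,2)->N->(1,2) | ant1:(0,2)->E->(0,3) | ant2:(0,3)->W->(0,2)
  grid max=3 at (0,2)
Step 5: ant0:(1,2)->N->(0,2) | ant1:(0,3)->W->(0,2) | ant2:(0,2)->E->(0,3)
  grid max=6 at (0,2)
Step 6: ant0:(0,2)->E->(0,3) | ant1:(0,2)->E->(0,3) | ant2:(0,3)->W->(0,2)
  grid max=7 at (0,2)

(0,3) (0,3) (0,2)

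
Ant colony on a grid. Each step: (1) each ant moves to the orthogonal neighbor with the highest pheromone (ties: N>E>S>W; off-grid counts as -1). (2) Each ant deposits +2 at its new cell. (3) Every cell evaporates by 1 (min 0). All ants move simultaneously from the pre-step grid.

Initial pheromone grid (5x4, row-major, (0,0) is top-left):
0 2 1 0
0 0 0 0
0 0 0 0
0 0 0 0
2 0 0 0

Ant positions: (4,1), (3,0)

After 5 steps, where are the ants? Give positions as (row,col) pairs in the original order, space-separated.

Step 1: ant0:(4,1)->W->(4,0) | ant1:(3,0)->S->(4,0)
  grid max=5 at (4,0)
Step 2: ant0:(4,0)->N->(3,0) | ant1:(4,0)->N->(3,0)
  grid max=4 at (4,0)
Step 3: ant0:(3,0)->S->(4,0) | ant1:(3,0)->S->(4,0)
  grid max=7 at (4,0)
Step 4: ant0:(4,0)->N->(3,0) | ant1:(4,0)->N->(3,0)
  grid max=6 at (4,0)
Step 5: ant0:(3,0)->S->(4,0) | ant1:(3,0)->S->(4,0)
  grid max=9 at (4,0)

(4,0) (4,0)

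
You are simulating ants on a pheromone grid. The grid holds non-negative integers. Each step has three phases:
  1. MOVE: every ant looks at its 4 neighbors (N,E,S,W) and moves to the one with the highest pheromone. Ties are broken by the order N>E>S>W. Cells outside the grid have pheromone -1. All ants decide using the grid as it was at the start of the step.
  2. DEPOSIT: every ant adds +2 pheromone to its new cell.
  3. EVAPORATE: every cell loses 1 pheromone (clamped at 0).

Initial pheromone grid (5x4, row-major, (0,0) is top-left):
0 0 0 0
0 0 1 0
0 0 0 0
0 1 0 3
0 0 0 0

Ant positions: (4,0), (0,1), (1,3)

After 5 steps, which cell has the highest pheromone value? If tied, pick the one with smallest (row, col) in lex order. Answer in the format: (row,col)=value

Step 1: ant0:(4,0)->N->(3,0) | ant1:(0,1)->E->(0,2) | ant2:(1,3)->W->(1,2)
  grid max=2 at (1,2)
Step 2: ant0:(3,0)->N->(2,0) | ant1:(0,2)->S->(1,2) | ant2:(1,2)->N->(0,2)
  grid max=3 at (1,2)
Step 3: ant0:(2,0)->N->(1,0) | ant1:(1,2)->N->(0,2) | ant2:(0,2)->S->(1,2)
  grid max=4 at (1,2)
Step 4: ant0:(1,0)->N->(0,0) | ant1:(0,2)->S->(1,2) | ant2:(1,2)->N->(0,2)
  grid max=5 at (1,2)
Step 5: ant0:(0,0)->E->(0,1) | ant1:(1,2)->N->(0,2) | ant2:(0,2)->S->(1,2)
  grid max=6 at (1,2)
Final grid:
  0 1 5 0
  0 0 6 0
  0 0 0 0
  0 0 0 0
  0 0 0 0
Max pheromone 6 at (1,2)

Answer: (1,2)=6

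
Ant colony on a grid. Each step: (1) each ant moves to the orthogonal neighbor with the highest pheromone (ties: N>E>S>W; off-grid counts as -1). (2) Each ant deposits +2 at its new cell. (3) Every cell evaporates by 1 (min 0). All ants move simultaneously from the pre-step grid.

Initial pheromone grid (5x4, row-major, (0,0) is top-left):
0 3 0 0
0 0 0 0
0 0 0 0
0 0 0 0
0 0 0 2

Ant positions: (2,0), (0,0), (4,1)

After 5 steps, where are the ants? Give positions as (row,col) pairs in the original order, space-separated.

Step 1: ant0:(2,0)->N->(1,0) | ant1:(0,0)->E->(0,1) | ant2:(4,1)->N->(3,1)
  grid max=4 at (0,1)
Step 2: ant0:(1,0)->N->(0,0) | ant1:(0,1)->E->(0,2) | ant2:(3,1)->N->(2,1)
  grid max=3 at (0,1)
Step 3: ant0:(0,0)->E->(0,1) | ant1:(0,2)->W->(0,1) | ant2:(2,1)->N->(1,1)
  grid max=6 at (0,1)
Step 4: ant0:(0,1)->S->(1,1) | ant1:(0,1)->S->(1,1) | ant2:(1,1)->N->(0,1)
  grid max=7 at (0,1)
Step 5: ant0:(1,1)->N->(0,1) | ant1:(1,1)->N->(0,1) | ant2:(0,1)->S->(1,1)
  grid max=10 at (0,1)

(0,1) (0,1) (1,1)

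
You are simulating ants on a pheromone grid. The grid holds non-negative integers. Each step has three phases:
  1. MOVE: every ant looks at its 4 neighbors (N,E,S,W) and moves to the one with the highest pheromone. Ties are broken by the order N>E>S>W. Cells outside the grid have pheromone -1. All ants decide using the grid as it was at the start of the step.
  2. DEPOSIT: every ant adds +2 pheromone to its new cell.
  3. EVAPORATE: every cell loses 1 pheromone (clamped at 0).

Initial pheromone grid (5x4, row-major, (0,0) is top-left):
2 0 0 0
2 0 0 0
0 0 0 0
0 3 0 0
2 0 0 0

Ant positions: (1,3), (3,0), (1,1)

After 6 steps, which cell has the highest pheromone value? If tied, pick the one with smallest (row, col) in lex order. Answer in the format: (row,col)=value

Step 1: ant0:(1,3)->N->(0,3) | ant1:(3,0)->E->(3,1) | ant2:(1,1)->W->(1,0)
  grid max=4 at (3,1)
Step 2: ant0:(0,3)->S->(1,3) | ant1:(3,1)->N->(2,1) | ant2:(1,0)->N->(0,0)
  grid max=3 at (3,1)
Step 3: ant0:(1,3)->N->(0,3) | ant1:(2,1)->S->(3,1) | ant2:(0,0)->S->(1,0)
  grid max=4 at (3,1)
Step 4: ant0:(0,3)->S->(1,3) | ant1:(3,1)->N->(2,1) | ant2:(1,0)->N->(0,0)
  grid max=3 at (3,1)
Step 5: ant0:(1,3)->N->(0,3) | ant1:(2,1)->S->(3,1) | ant2:(0,0)->S->(1,0)
  grid max=4 at (3,1)
Step 6: ant0:(0,3)->S->(1,3) | ant1:(3,1)->N->(2,1) | ant2:(1,0)->N->(0,0)
  grid max=3 at (3,1)
Final grid:
  2 0 0 0
  2 0 0 1
  0 1 0 0
  0 3 0 0
  0 0 0 0
Max pheromone 3 at (3,1)

Answer: (3,1)=3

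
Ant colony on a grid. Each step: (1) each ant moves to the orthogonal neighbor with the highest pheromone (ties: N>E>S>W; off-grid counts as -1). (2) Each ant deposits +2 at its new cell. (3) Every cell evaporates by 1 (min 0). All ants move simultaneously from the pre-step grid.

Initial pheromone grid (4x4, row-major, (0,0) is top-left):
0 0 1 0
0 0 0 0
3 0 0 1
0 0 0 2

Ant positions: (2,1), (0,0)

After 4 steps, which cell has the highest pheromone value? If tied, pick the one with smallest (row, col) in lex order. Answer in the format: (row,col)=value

Answer: (2,0)=3

Derivation:
Step 1: ant0:(2,1)->W->(2,0) | ant1:(0,0)->E->(0,1)
  grid max=4 at (2,0)
Step 2: ant0:(2,0)->N->(1,0) | ant1:(0,1)->E->(0,2)
  grid max=3 at (2,0)
Step 3: ant0:(1,0)->S->(2,0) | ant1:(0,2)->E->(0,3)
  grid max=4 at (2,0)
Step 4: ant0:(2,0)->N->(1,0) | ant1:(0,3)->S->(1,3)
  grid max=3 at (2,0)
Final grid:
  0 0 0 0
  1 0 0 1
  3 0 0 0
  0 0 0 0
Max pheromone 3 at (2,0)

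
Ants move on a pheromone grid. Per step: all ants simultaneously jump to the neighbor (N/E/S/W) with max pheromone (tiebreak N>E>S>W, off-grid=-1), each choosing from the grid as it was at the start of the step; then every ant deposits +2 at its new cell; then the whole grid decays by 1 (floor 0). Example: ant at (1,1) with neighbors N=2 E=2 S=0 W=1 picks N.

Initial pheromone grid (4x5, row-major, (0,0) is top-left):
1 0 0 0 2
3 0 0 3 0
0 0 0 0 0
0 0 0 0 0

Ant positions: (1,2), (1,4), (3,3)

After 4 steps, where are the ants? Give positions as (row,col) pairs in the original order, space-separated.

Step 1: ant0:(1,2)->E->(1,3) | ant1:(1,4)->W->(1,3) | ant2:(3,3)->N->(2,3)
  grid max=6 at (1,3)
Step 2: ant0:(1,3)->S->(2,3) | ant1:(1,3)->S->(2,3) | ant2:(2,3)->N->(1,3)
  grid max=7 at (1,3)
Step 3: ant0:(2,3)->N->(1,3) | ant1:(2,3)->N->(1,3) | ant2:(1,3)->S->(2,3)
  grid max=10 at (1,3)
Step 4: ant0:(1,3)->S->(2,3) | ant1:(1,3)->S->(2,3) | ant2:(2,3)->N->(1,3)
  grid max=11 at (1,3)

(2,3) (2,3) (1,3)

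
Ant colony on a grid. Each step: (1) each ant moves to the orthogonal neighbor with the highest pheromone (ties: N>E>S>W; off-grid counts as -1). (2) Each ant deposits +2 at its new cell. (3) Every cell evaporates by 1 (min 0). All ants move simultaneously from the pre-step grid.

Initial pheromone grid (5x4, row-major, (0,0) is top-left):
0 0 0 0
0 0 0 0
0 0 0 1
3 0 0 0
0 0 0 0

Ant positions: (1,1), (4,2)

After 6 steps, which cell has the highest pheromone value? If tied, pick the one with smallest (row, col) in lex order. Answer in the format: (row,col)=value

Answer: (1,3)=3

Derivation:
Step 1: ant0:(1,1)->N->(0,1) | ant1:(4,2)->N->(3,2)
  grid max=2 at (3,0)
Step 2: ant0:(0,1)->E->(0,2) | ant1:(3,2)->N->(2,2)
  grid max=1 at (0,2)
Step 3: ant0:(0,2)->E->(0,3) | ant1:(2,2)->N->(1,2)
  grid max=1 at (0,3)
Step 4: ant0:(0,3)->S->(1,3) | ant1:(1,2)->N->(0,2)
  grid max=1 at (0,2)
Step 5: ant0:(1,3)->N->(0,3) | ant1:(0,2)->E->(0,3)
  grid max=3 at (0,3)
Step 6: ant0:(0,3)->S->(1,3) | ant1:(0,3)->S->(1,3)
  grid max=3 at (1,3)
Final grid:
  0 0 0 2
  0 0 0 3
  0 0 0 0
  0 0 0 0
  0 0 0 0
Max pheromone 3 at (1,3)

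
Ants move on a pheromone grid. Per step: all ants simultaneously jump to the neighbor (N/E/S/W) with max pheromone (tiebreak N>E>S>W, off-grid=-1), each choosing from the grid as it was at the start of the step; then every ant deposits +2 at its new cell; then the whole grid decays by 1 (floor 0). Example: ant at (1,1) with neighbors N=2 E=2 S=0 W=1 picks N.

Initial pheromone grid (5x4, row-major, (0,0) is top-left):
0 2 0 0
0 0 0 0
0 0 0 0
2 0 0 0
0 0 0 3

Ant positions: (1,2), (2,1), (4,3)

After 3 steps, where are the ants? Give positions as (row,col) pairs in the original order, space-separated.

Step 1: ant0:(1,2)->N->(0,2) | ant1:(2,1)->N->(1,1) | ant2:(4,3)->N->(3,3)
  grid max=2 at (4,3)
Step 2: ant0:(0,2)->W->(0,1) | ant1:(1,1)->N->(0,1) | ant2:(3,3)->S->(4,3)
  grid max=4 at (0,1)
Step 3: ant0:(0,1)->E->(0,2) | ant1:(0,1)->E->(0,2) | ant2:(4,3)->N->(3,3)
  grid max=3 at (0,1)

(0,2) (0,2) (3,3)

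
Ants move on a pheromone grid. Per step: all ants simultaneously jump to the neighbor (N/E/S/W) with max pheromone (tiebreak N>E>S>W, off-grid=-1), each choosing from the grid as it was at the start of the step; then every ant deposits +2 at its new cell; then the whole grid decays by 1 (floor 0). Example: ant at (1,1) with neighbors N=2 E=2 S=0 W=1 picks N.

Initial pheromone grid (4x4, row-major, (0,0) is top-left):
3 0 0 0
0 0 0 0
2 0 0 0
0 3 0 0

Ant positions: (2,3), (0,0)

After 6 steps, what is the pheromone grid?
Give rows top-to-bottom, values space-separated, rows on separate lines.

After step 1: ants at (1,3),(0,1)
  2 1 0 0
  0 0 0 1
  1 0 0 0
  0 2 0 0
After step 2: ants at (0,3),(0,0)
  3 0 0 1
  0 0 0 0
  0 0 0 0
  0 1 0 0
After step 3: ants at (1,3),(0,1)
  2 1 0 0
  0 0 0 1
  0 0 0 0
  0 0 0 0
After step 4: ants at (0,3),(0,0)
  3 0 0 1
  0 0 0 0
  0 0 0 0
  0 0 0 0
After step 5: ants at (1,3),(0,1)
  2 1 0 0
  0 0 0 1
  0 0 0 0
  0 0 0 0
After step 6: ants at (0,3),(0,0)
  3 0 0 1
  0 0 0 0
  0 0 0 0
  0 0 0 0

3 0 0 1
0 0 0 0
0 0 0 0
0 0 0 0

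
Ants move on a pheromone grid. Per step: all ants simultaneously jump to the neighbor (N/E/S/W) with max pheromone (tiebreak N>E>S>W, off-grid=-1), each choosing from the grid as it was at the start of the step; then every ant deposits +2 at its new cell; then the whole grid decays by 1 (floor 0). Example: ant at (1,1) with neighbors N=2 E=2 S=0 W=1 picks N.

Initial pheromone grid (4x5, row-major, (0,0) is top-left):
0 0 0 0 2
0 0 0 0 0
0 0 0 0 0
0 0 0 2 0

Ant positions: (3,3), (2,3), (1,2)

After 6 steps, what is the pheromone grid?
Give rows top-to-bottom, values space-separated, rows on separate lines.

After step 1: ants at (2,3),(3,3),(0,2)
  0 0 1 0 1
  0 0 0 0 0
  0 0 0 1 0
  0 0 0 3 0
After step 2: ants at (3,3),(2,3),(0,3)
  0 0 0 1 0
  0 0 0 0 0
  0 0 0 2 0
  0 0 0 4 0
After step 3: ants at (2,3),(3,3),(0,4)
  0 0 0 0 1
  0 0 0 0 0
  0 0 0 3 0
  0 0 0 5 0
After step 4: ants at (3,3),(2,3),(1,4)
  0 0 0 0 0
  0 0 0 0 1
  0 0 0 4 0
  0 0 0 6 0
After step 5: ants at (2,3),(3,3),(0,4)
  0 0 0 0 1
  0 0 0 0 0
  0 0 0 5 0
  0 0 0 7 0
After step 6: ants at (3,3),(2,3),(1,4)
  0 0 0 0 0
  0 0 0 0 1
  0 0 0 6 0
  0 0 0 8 0

0 0 0 0 0
0 0 0 0 1
0 0 0 6 0
0 0 0 8 0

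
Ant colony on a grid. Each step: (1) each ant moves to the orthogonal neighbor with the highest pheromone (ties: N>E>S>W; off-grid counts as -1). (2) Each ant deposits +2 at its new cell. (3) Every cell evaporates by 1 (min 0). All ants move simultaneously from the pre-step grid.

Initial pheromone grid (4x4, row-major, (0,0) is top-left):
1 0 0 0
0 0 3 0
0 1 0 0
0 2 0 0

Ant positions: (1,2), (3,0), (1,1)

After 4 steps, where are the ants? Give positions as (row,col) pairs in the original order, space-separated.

Step 1: ant0:(1,2)->N->(0,2) | ant1:(3,0)->E->(3,1) | ant2:(1,1)->E->(1,2)
  grid max=4 at (1,2)
Step 2: ant0:(0,2)->S->(1,2) | ant1:(3,1)->N->(2,1) | ant2:(1,2)->N->(0,2)
  grid max=5 at (1,2)
Step 3: ant0:(1,2)->N->(0,2) | ant1:(2,1)->S->(3,1) | ant2:(0,2)->S->(1,2)
  grid max=6 at (1,2)
Step 4: ant0:(0,2)->S->(1,2) | ant1:(3,1)->N->(2,1) | ant2:(1,2)->N->(0,2)
  grid max=7 at (1,2)

(1,2) (2,1) (0,2)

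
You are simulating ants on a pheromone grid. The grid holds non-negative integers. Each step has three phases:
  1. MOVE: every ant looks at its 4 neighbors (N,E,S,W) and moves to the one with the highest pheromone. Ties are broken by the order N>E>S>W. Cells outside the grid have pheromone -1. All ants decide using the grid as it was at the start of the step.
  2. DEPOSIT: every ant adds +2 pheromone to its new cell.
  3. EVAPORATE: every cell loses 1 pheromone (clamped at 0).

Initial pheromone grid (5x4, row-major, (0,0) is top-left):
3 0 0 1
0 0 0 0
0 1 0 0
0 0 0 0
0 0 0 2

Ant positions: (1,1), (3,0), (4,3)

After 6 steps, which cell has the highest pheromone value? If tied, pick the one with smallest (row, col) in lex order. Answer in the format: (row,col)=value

Answer: (2,1)=7

Derivation:
Step 1: ant0:(1,1)->S->(2,1) | ant1:(3,0)->N->(2,0) | ant2:(4,3)->N->(3,3)
  grid max=2 at (0,0)
Step 2: ant0:(2,1)->W->(2,0) | ant1:(2,0)->E->(2,1) | ant2:(3,3)->S->(4,3)
  grid max=3 at (2,1)
Step 3: ant0:(2,0)->E->(2,1) | ant1:(2,1)->W->(2,0) | ant2:(4,3)->N->(3,3)
  grid max=4 at (2,1)
Step 4: ant0:(2,1)->W->(2,0) | ant1:(2,0)->E->(2,1) | ant2:(3,3)->S->(4,3)
  grid max=5 at (2,1)
Step 5: ant0:(2,0)->E->(2,1) | ant1:(2,1)->W->(2,0) | ant2:(4,3)->N->(3,3)
  grid max=6 at (2,1)
Step 6: ant0:(2,1)->W->(2,0) | ant1:(2,0)->E->(2,1) | ant2:(3,3)->S->(4,3)
  grid max=7 at (2,1)
Final grid:
  0 0 0 0
  0 0 0 0
  6 7 0 0
  0 0 0 0
  0 0 0 2
Max pheromone 7 at (2,1)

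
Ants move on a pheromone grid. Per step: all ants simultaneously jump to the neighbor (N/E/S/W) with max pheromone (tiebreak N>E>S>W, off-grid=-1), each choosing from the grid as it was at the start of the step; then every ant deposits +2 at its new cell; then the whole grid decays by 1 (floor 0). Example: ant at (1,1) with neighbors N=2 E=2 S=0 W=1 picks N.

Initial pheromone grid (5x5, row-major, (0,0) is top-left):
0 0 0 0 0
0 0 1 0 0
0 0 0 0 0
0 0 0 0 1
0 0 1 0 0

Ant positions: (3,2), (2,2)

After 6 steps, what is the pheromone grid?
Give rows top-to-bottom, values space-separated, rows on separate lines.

After step 1: ants at (4,2),(1,2)
  0 0 0 0 0
  0 0 2 0 0
  0 0 0 0 0
  0 0 0 0 0
  0 0 2 0 0
After step 2: ants at (3,2),(0,2)
  0 0 1 0 0
  0 0 1 0 0
  0 0 0 0 0
  0 0 1 0 0
  0 0 1 0 0
After step 3: ants at (4,2),(1,2)
  0 0 0 0 0
  0 0 2 0 0
  0 0 0 0 0
  0 0 0 0 0
  0 0 2 0 0
After step 4: ants at (3,2),(0,2)
  0 0 1 0 0
  0 0 1 0 0
  0 0 0 0 0
  0 0 1 0 0
  0 0 1 0 0
After step 5: ants at (4,2),(1,2)
  0 0 0 0 0
  0 0 2 0 0
  0 0 0 0 0
  0 0 0 0 0
  0 0 2 0 0
After step 6: ants at (3,2),(0,2)
  0 0 1 0 0
  0 0 1 0 0
  0 0 0 0 0
  0 0 1 0 0
  0 0 1 0 0

0 0 1 0 0
0 0 1 0 0
0 0 0 0 0
0 0 1 0 0
0 0 1 0 0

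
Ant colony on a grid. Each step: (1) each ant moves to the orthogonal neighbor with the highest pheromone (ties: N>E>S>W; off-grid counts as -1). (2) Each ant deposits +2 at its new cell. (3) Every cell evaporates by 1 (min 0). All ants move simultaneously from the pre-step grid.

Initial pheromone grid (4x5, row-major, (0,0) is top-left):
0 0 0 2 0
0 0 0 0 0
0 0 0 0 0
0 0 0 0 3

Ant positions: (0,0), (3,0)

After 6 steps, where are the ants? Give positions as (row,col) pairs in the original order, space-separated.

Step 1: ant0:(0,0)->E->(0,1) | ant1:(3,0)->N->(2,0)
  grid max=2 at (3,4)
Step 2: ant0:(0,1)->E->(0,2) | ant1:(2,0)->N->(1,0)
  grid max=1 at (0,2)
Step 3: ant0:(0,2)->E->(0,3) | ant1:(1,0)->N->(0,0)
  grid max=1 at (0,0)
Step 4: ant0:(0,3)->E->(0,4) | ant1:(0,0)->E->(0,1)
  grid max=1 at (0,1)
Step 5: ant0:(0,4)->S->(1,4) | ant1:(0,1)->E->(0,2)
  grid max=1 at (0,2)
Step 6: ant0:(1,4)->N->(0,4) | ant1:(0,2)->E->(0,3)
  grid max=1 at (0,3)

(0,4) (0,3)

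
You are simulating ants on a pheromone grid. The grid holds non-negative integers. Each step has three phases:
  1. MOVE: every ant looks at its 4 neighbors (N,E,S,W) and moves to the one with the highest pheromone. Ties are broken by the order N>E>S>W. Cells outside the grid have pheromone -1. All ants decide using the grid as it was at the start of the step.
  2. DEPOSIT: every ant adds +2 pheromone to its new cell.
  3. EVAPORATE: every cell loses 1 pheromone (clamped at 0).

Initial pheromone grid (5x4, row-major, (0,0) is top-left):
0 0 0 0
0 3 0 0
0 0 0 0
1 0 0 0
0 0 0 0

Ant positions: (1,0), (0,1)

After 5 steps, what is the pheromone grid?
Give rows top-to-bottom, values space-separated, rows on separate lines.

After step 1: ants at (1,1),(1,1)
  0 0 0 0
  0 6 0 0
  0 0 0 0
  0 0 0 0
  0 0 0 0
After step 2: ants at (0,1),(0,1)
  0 3 0 0
  0 5 0 0
  0 0 0 0
  0 0 0 0
  0 0 0 0
After step 3: ants at (1,1),(1,1)
  0 2 0 0
  0 8 0 0
  0 0 0 0
  0 0 0 0
  0 0 0 0
After step 4: ants at (0,1),(0,1)
  0 5 0 0
  0 7 0 0
  0 0 0 0
  0 0 0 0
  0 0 0 0
After step 5: ants at (1,1),(1,1)
  0 4 0 0
  0 10 0 0
  0 0 0 0
  0 0 0 0
  0 0 0 0

0 4 0 0
0 10 0 0
0 0 0 0
0 0 0 0
0 0 0 0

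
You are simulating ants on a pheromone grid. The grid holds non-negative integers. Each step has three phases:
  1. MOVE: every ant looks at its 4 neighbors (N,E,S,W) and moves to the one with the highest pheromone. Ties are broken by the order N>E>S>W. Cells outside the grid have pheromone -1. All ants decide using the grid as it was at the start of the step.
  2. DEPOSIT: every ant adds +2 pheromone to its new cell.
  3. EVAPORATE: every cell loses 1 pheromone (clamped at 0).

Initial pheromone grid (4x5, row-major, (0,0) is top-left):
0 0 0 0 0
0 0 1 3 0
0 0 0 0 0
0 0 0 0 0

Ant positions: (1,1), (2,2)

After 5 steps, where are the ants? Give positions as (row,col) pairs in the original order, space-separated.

Step 1: ant0:(1,1)->E->(1,2) | ant1:(2,2)->N->(1,2)
  grid max=4 at (1,2)
Step 2: ant0:(1,2)->E->(1,3) | ant1:(1,2)->E->(1,3)
  grid max=5 at (1,3)
Step 3: ant0:(1,3)->W->(1,2) | ant1:(1,3)->W->(1,2)
  grid max=6 at (1,2)
Step 4: ant0:(1,2)->E->(1,3) | ant1:(1,2)->E->(1,3)
  grid max=7 at (1,3)
Step 5: ant0:(1,3)->W->(1,2) | ant1:(1,3)->W->(1,2)
  grid max=8 at (1,2)

(1,2) (1,2)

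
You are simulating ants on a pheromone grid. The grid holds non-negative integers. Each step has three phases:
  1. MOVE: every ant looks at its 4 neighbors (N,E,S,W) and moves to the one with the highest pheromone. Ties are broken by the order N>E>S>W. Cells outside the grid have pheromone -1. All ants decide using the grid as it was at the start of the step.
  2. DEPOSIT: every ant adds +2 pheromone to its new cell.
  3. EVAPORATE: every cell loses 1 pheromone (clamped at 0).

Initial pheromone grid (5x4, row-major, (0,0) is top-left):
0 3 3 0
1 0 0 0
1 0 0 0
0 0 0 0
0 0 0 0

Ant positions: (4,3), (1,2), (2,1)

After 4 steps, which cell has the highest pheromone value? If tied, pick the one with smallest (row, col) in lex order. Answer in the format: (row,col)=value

Step 1: ant0:(4,3)->N->(3,3) | ant1:(1,2)->N->(0,2) | ant2:(2,1)->W->(2,0)
  grid max=4 at (0,2)
Step 2: ant0:(3,3)->N->(2,3) | ant1:(0,2)->W->(0,1) | ant2:(2,0)->N->(1,0)
  grid max=3 at (0,1)
Step 3: ant0:(2,3)->N->(1,3) | ant1:(0,1)->E->(0,2) | ant2:(1,0)->S->(2,0)
  grid max=4 at (0,2)
Step 4: ant0:(1,3)->N->(0,3) | ant1:(0,2)->W->(0,1) | ant2:(2,0)->N->(1,0)
  grid max=3 at (0,1)
Final grid:
  0 3 3 1
  1 0 0 0
  1 0 0 0
  0 0 0 0
  0 0 0 0
Max pheromone 3 at (0,1)

Answer: (0,1)=3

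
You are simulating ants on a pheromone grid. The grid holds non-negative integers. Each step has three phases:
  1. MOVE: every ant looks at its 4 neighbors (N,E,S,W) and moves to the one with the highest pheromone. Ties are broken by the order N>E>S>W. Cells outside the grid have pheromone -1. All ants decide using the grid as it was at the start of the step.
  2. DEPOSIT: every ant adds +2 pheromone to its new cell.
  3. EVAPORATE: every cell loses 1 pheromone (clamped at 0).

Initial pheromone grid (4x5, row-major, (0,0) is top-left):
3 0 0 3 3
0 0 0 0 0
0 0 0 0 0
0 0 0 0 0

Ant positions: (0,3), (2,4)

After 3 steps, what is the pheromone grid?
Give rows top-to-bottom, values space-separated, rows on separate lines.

After step 1: ants at (0,4),(1,4)
  2 0 0 2 4
  0 0 0 0 1
  0 0 0 0 0
  0 0 0 0 0
After step 2: ants at (0,3),(0,4)
  1 0 0 3 5
  0 0 0 0 0
  0 0 0 0 0
  0 0 0 0 0
After step 3: ants at (0,4),(0,3)
  0 0 0 4 6
  0 0 0 0 0
  0 0 0 0 0
  0 0 0 0 0

0 0 0 4 6
0 0 0 0 0
0 0 0 0 0
0 0 0 0 0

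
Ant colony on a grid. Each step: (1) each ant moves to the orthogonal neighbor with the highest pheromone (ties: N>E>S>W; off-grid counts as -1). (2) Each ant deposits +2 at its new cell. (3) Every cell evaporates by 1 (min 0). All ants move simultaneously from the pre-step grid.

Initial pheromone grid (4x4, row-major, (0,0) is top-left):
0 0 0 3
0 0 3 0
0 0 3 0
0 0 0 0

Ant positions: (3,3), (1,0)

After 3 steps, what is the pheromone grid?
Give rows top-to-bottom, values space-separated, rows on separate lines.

After step 1: ants at (2,3),(0,0)
  1 0 0 2
  0 0 2 0
  0 0 2 1
  0 0 0 0
After step 2: ants at (2,2),(0,1)
  0 1 0 1
  0 0 1 0
  0 0 3 0
  0 0 0 0
After step 3: ants at (1,2),(0,2)
  0 0 1 0
  0 0 2 0
  0 0 2 0
  0 0 0 0

0 0 1 0
0 0 2 0
0 0 2 0
0 0 0 0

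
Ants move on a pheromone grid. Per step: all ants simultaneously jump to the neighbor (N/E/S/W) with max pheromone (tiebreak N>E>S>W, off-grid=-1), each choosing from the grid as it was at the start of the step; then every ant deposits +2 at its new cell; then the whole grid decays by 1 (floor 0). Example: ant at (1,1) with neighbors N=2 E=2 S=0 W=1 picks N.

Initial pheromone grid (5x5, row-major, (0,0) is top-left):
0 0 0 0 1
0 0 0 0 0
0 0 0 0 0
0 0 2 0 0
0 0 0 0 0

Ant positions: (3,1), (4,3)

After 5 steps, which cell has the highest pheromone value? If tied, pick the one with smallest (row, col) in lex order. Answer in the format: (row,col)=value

Step 1: ant0:(3,1)->E->(3,2) | ant1:(4,3)->N->(3,3)
  grid max=3 at (3,2)
Step 2: ant0:(3,2)->E->(3,3) | ant1:(3,3)->W->(3,2)
  grid max=4 at (3,2)
Step 3: ant0:(3,3)->W->(3,2) | ant1:(3,2)->E->(3,3)
  grid max=5 at (3,2)
Step 4: ant0:(3,2)->E->(3,3) | ant1:(3,3)->W->(3,2)
  grid max=6 at (3,2)
Step 5: ant0:(3,3)->W->(3,2) | ant1:(3,2)->E->(3,3)
  grid max=7 at (3,2)
Final grid:
  0 0 0 0 0
  0 0 0 0 0
  0 0 0 0 0
  0 0 7 5 0
  0 0 0 0 0
Max pheromone 7 at (3,2)

Answer: (3,2)=7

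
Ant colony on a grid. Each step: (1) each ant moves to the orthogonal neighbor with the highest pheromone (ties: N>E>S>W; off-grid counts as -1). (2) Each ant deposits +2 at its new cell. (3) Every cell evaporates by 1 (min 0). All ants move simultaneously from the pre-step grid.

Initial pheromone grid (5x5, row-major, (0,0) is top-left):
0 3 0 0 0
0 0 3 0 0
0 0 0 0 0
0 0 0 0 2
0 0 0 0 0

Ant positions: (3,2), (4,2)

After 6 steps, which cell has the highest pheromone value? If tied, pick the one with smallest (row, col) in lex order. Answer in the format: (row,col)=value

Step 1: ant0:(3,2)->N->(2,2) | ant1:(4,2)->N->(3,2)
  grid max=2 at (0,1)
Step 2: ant0:(2,2)->N->(1,2) | ant1:(3,2)->N->(2,2)
  grid max=3 at (1,2)
Step 3: ant0:(1,2)->S->(2,2) | ant1:(2,2)->N->(1,2)
  grid max=4 at (1,2)
Step 4: ant0:(2,2)->N->(1,2) | ant1:(1,2)->S->(2,2)
  grid max=5 at (1,2)
Step 5: ant0:(1,2)->S->(2,2) | ant1:(2,2)->N->(1,2)
  grid max=6 at (1,2)
Step 6: ant0:(2,2)->N->(1,2) | ant1:(1,2)->S->(2,2)
  grid max=7 at (1,2)
Final grid:
  0 0 0 0 0
  0 0 7 0 0
  0 0 6 0 0
  0 0 0 0 0
  0 0 0 0 0
Max pheromone 7 at (1,2)

Answer: (1,2)=7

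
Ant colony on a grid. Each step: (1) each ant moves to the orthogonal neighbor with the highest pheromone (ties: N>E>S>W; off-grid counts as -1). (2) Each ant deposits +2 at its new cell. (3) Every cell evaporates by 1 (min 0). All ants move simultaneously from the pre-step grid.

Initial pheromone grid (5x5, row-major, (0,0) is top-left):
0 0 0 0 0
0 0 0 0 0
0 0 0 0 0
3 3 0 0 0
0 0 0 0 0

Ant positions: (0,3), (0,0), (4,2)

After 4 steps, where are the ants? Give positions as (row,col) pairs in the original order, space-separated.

Step 1: ant0:(0,3)->E->(0,4) | ant1:(0,0)->E->(0,1) | ant2:(4,2)->N->(3,2)
  grid max=2 at (3,0)
Step 2: ant0:(0,4)->S->(1,4) | ant1:(0,1)->E->(0,2) | ant2:(3,2)->W->(3,1)
  grid max=3 at (3,1)
Step 3: ant0:(1,4)->N->(0,4) | ant1:(0,2)->E->(0,3) | ant2:(3,1)->W->(3,0)
  grid max=2 at (3,0)
Step 4: ant0:(0,4)->W->(0,3) | ant1:(0,3)->E->(0,4) | ant2:(3,0)->E->(3,1)
  grid max=3 at (3,1)

(0,3) (0,4) (3,1)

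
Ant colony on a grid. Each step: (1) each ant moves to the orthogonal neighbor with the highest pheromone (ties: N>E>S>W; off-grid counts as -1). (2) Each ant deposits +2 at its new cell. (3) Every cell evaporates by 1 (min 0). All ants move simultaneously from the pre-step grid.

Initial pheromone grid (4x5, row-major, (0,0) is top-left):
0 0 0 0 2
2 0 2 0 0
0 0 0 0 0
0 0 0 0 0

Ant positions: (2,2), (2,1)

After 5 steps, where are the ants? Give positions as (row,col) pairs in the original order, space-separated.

Step 1: ant0:(2,2)->N->(1,2) | ant1:(2,1)->N->(1,1)
  grid max=3 at (1,2)
Step 2: ant0:(1,2)->W->(1,1) | ant1:(1,1)->E->(1,2)
  grid max=4 at (1,2)
Step 3: ant0:(1,1)->E->(1,2) | ant1:(1,2)->W->(1,1)
  grid max=5 at (1,2)
Step 4: ant0:(1,2)->W->(1,1) | ant1:(1,1)->E->(1,2)
  grid max=6 at (1,2)
Step 5: ant0:(1,1)->E->(1,2) | ant1:(1,2)->W->(1,1)
  grid max=7 at (1,2)

(1,2) (1,1)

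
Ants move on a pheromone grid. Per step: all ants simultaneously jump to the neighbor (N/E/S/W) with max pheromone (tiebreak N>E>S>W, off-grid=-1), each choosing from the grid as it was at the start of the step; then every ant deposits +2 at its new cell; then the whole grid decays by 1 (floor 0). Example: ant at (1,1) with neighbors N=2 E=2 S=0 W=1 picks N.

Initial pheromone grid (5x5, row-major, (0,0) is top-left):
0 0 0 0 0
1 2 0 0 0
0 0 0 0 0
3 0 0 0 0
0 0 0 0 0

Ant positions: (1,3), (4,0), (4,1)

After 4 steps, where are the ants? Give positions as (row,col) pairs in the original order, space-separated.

Step 1: ant0:(1,3)->N->(0,3) | ant1:(4,0)->N->(3,0) | ant2:(4,1)->N->(3,1)
  grid max=4 at (3,0)
Step 2: ant0:(0,3)->E->(0,4) | ant1:(3,0)->E->(3,1) | ant2:(3,1)->W->(3,0)
  grid max=5 at (3,0)
Step 3: ant0:(0,4)->S->(1,4) | ant1:(3,1)->W->(3,0) | ant2:(3,0)->E->(3,1)
  grid max=6 at (3,0)
Step 4: ant0:(1,4)->N->(0,4) | ant1:(3,0)->E->(3,1) | ant2:(3,1)->W->(3,0)
  grid max=7 at (3,0)

(0,4) (3,1) (3,0)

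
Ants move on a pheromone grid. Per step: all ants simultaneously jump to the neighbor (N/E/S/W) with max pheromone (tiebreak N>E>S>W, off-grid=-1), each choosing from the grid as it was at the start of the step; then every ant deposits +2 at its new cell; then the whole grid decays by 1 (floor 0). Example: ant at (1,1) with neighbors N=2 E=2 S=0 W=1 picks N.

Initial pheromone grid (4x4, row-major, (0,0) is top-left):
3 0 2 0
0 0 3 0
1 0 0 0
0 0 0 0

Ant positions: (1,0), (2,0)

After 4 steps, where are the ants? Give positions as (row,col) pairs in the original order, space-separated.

Step 1: ant0:(1,0)->N->(0,0) | ant1:(2,0)->N->(1,0)
  grid max=4 at (0,0)
Step 2: ant0:(0,0)->S->(1,0) | ant1:(1,0)->N->(0,0)
  grid max=5 at (0,0)
Step 3: ant0:(1,0)->N->(0,0) | ant1:(0,0)->S->(1,0)
  grid max=6 at (0,0)
Step 4: ant0:(0,0)->S->(1,0) | ant1:(1,0)->N->(0,0)
  grid max=7 at (0,0)

(1,0) (0,0)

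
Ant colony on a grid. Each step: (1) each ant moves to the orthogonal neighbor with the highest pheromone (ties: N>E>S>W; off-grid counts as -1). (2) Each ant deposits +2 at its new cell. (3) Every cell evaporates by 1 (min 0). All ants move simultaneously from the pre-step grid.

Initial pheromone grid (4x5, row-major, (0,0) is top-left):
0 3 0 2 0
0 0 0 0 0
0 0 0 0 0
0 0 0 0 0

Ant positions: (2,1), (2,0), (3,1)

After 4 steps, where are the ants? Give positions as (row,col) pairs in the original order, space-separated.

Step 1: ant0:(2,1)->N->(1,1) | ant1:(2,0)->N->(1,0) | ant2:(3,1)->N->(2,1)
  grid max=2 at (0,1)
Step 2: ant0:(1,1)->N->(0,1) | ant1:(1,0)->E->(1,1) | ant2:(2,1)->N->(1,1)
  grid max=4 at (1,1)
Step 3: ant0:(0,1)->S->(1,1) | ant1:(1,1)->N->(0,1) | ant2:(1,1)->N->(0,1)
  grid max=6 at (0,1)
Step 4: ant0:(1,1)->N->(0,1) | ant1:(0,1)->S->(1,1) | ant2:(0,1)->S->(1,1)
  grid max=8 at (1,1)

(0,1) (1,1) (1,1)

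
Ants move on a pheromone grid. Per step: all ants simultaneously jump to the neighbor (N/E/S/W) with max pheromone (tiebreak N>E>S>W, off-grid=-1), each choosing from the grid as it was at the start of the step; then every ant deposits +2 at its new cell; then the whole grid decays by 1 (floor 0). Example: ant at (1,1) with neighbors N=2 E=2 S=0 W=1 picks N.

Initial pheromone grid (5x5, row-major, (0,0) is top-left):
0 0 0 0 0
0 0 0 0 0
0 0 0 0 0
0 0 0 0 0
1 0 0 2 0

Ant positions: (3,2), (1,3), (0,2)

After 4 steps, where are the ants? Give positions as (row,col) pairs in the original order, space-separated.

Step 1: ant0:(3,2)->N->(2,2) | ant1:(1,3)->N->(0,3) | ant2:(0,2)->E->(0,3)
  grid max=3 at (0,3)
Step 2: ant0:(2,2)->N->(1,2) | ant1:(0,3)->E->(0,4) | ant2:(0,3)->E->(0,4)
  grid max=3 at (0,4)
Step 3: ant0:(1,2)->N->(0,2) | ant1:(0,4)->W->(0,3) | ant2:(0,4)->W->(0,3)
  grid max=5 at (0,3)
Step 4: ant0:(0,2)->E->(0,3) | ant1:(0,3)->E->(0,4) | ant2:(0,3)->E->(0,4)
  grid max=6 at (0,3)

(0,3) (0,4) (0,4)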